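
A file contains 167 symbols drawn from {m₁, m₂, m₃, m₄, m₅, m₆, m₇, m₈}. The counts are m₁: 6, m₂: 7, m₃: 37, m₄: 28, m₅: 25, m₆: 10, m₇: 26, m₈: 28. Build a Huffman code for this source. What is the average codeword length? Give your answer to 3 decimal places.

2.826 bits/symbol

Probabilities are the counts divided by 167.
Repeatedly combine the two least-probable nodes; the expected code length is the sum of the merged weights.
merge 6/167 + 7/167 → 13/167
merge 10/167 + 13/167 → 23/167
merge 23/167 + 25/167 → 48/167
merge 26/167 + 28/167 → 54/167
merge 28/167 + 37/167 → 65/167
merge 48/167 + 54/167 → 102/167
merge 65/167 + 102/167 → 1
L = 13/167 + 23/167 + 48/167 + 54/167 + 65/167 + 102/167 + 1 = 472/167 ≈ 2.826 bits/symbol.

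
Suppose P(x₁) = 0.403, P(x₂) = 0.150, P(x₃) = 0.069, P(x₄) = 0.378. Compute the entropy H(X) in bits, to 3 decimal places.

H = −Σ pᵢ log₂ pᵢ.
−0.403·log₂(0.403) = 0.5284
−0.150·log₂(0.150) = 0.4105
−0.069·log₂(0.069) = 0.2662
−0.378·log₂(0.378) = 0.5305
Sum ≈ 1.7356 → 1.736 bits.

1.736 bits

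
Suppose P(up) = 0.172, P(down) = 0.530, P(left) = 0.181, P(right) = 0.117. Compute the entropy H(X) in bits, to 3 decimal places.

1.731 bits

H = −Σ pᵢ log₂ pᵢ.
−0.172·log₂(0.172) = 0.4368
−0.530·log₂(0.530) = 0.4854
−0.181·log₂(0.181) = 0.4463
−0.117·log₂(0.117) = 0.3622
Sum ≈ 1.7307 → 1.731 bits.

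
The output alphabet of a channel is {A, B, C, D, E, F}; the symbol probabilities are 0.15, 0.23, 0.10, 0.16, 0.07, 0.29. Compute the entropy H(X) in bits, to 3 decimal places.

H = −Σ pᵢ log₂ pᵢ.
−0.15·log₂(0.15) = 0.4105
−0.23·log₂(0.23) = 0.4877
−0.10·log₂(0.10) = 0.3322
−0.16·log₂(0.16) = 0.4230
−0.07·log₂(0.07) = 0.2686
−0.29·log₂(0.29) = 0.5179
Sum ≈ 2.4399 → 2.440 bits.

2.440 bits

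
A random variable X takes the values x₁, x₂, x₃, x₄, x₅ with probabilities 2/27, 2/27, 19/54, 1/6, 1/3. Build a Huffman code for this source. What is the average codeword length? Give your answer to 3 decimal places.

2.111 bits/symbol

Repeatedly combine the two least-probable nodes; the expected code length is the sum of the merged weights.
merge 2/27 + 2/27 → 4/27
merge 4/27 + 1/6 → 17/54
merge 17/54 + 1/3 → 35/54
merge 19/54 + 35/54 → 1
L = 4/27 + 17/54 + 35/54 + 1 = 19/9 ≈ 2.111 bits/symbol.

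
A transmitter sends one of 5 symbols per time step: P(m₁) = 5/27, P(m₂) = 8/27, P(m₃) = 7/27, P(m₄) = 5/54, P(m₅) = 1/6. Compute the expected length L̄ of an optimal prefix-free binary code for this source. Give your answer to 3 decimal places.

2.259 bits/symbol

Repeatedly combine the two least-probable nodes; the expected code length is the sum of the merged weights.
merge 5/54 + 1/6 → 7/27
merge 5/27 + 7/27 → 4/9
merge 7/27 + 8/27 → 5/9
merge 4/9 + 5/9 → 1
L = 7/27 + 4/9 + 5/9 + 1 = 61/27 ≈ 2.259 bits/symbol.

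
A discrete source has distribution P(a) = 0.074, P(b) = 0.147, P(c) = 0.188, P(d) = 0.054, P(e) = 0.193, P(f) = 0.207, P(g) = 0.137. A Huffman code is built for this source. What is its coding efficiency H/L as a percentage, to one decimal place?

98.5%

Entropy H = −Σ p log₂ p ≈ 2.6866 bits.
Huffman merges: 27/500+37/500→16/125; 16/125+137/1000→53/200; 147/1000+47/250→67/200; 193/1000+207/1000→2/5; 53/200+67/200→3/5; 2/5+3/5→1. L = 341/125 ≈ 2.7280.
Efficiency = H/L = 2.6866/2.7280 = 98.5%.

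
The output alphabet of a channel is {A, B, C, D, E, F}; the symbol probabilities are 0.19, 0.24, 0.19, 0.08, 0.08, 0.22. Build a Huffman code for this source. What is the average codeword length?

2.51 bits/symbol

Repeatedly combine the two least-probable nodes; the expected code length is the sum of the merged weights.
merge 2/25 + 2/25 → 4/25
merge 4/25 + 19/100 → 7/20
merge 19/100 + 11/50 → 41/100
merge 6/25 + 7/20 → 59/100
merge 41/100 + 59/100 → 1
L = 4/25 + 7/20 + 41/100 + 59/100 + 1 = 251/100 = 2.51 bits/symbol.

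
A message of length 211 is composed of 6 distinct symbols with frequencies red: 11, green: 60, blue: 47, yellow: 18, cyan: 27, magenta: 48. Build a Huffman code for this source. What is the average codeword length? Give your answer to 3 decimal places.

Probabilities are the counts divided by 211.
Repeatedly combine the two least-probable nodes; the expected code length is the sum of the merged weights.
merge 11/211 + 18/211 → 29/211
merge 27/211 + 29/211 → 56/211
merge 47/211 + 48/211 → 95/211
merge 56/211 + 60/211 → 116/211
merge 95/211 + 116/211 → 1
L = 29/211 + 56/211 + 95/211 + 116/211 + 1 = 507/211 ≈ 2.403 bits/symbol.

2.403 bits/symbol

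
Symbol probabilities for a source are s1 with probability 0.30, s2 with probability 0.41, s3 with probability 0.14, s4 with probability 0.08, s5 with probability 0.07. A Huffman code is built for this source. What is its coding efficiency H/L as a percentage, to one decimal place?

98.8%

Entropy H = −Σ p log₂ p ≈ 2.0056 bits.
Huffman merges: 7/100+2/25→3/20; 7/50+3/20→29/100; 29/100+3/10→59/100; 41/100+59/100→1. L = 203/100 ≈ 2.0300.
Efficiency = H/L = 2.0056/2.0300 = 98.8%.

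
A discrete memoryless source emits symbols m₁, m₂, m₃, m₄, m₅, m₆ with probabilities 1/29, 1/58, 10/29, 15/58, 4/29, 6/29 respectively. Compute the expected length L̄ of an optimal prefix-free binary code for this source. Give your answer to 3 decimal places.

2.241 bits/symbol

Repeatedly combine the two least-probable nodes; the expected code length is the sum of the merged weights.
merge 1/58 + 1/29 → 3/58
merge 3/58 + 4/29 → 11/58
merge 11/58 + 6/29 → 23/58
merge 15/58 + 10/29 → 35/58
merge 23/58 + 35/58 → 1
L = 3/58 + 11/58 + 23/58 + 35/58 + 1 = 65/29 ≈ 2.241 bits/symbol.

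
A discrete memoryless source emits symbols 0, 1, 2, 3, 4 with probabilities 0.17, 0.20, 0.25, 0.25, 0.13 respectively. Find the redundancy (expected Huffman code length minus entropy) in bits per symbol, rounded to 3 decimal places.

Entropy H = −Σ p log₂ p ≈ 2.2816 bits.
Huffman merges: 13/100+17/100→3/10; 1/5+1/4→9/20; 1/4+3/10→11/20; 9/20+11/20→1. L = 23/10 ≈ 2.3000.
L − H = 2.3000 − 2.2816 = 0.018 bits.

0.018 bits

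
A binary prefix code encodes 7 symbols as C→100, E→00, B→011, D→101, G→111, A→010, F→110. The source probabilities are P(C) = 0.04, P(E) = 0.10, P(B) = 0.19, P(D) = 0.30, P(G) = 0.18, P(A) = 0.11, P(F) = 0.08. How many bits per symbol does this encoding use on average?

2.9 bits/symbol

L̄ = Σ pᵢ·ℓᵢ = 0.04·3 + 0.10·2 + 0.19·3 + 0.30·3 + 0.18·3 + 0.11·3 + 0.08·3 = 2.9 bits/symbol.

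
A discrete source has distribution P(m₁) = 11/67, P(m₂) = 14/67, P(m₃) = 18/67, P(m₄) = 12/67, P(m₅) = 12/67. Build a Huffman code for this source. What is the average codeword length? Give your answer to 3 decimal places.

Repeatedly combine the two least-probable nodes; the expected code length is the sum of the merged weights.
merge 11/67 + 12/67 → 23/67
merge 12/67 + 14/67 → 26/67
merge 18/67 + 23/67 → 41/67
merge 26/67 + 41/67 → 1
L = 23/67 + 26/67 + 41/67 + 1 = 157/67 ≈ 2.343 bits/symbol.

2.343 bits/symbol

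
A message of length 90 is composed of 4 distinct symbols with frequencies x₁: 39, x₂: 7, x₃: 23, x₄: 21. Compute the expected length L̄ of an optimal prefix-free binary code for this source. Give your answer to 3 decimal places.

Probabilities are the counts divided by 90.
Repeatedly combine the two least-probable nodes; the expected code length is the sum of the merged weights.
merge 7/90 + 7/30 → 14/45
merge 23/90 + 14/45 → 17/30
merge 13/30 + 17/30 → 1
L = 14/45 + 17/30 + 1 = 169/90 ≈ 1.878 bits/symbol.

1.878 bits/symbol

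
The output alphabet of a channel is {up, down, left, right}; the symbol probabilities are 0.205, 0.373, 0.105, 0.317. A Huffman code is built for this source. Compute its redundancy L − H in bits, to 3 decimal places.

0.071 bits

Entropy H = −Σ p log₂ p ≈ 1.8662 bits.
Huffman merges: 21/200+41/200→31/100; 31/100+317/1000→627/1000; 373/1000+627/1000→1. L = 1937/1000 ≈ 1.9370.
L − H = 1.9370 − 1.8662 = 0.071 bits.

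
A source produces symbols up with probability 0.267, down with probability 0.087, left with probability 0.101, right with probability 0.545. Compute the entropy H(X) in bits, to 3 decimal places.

1.626 bits

H = −Σ pᵢ log₂ pᵢ.
−0.267·log₂(0.267) = 0.5087
−0.087·log₂(0.087) = 0.3065
−0.101·log₂(0.101) = 0.3341
−0.545·log₂(0.545) = 0.4772
Sum ≈ 1.6265 → 1.626 bits.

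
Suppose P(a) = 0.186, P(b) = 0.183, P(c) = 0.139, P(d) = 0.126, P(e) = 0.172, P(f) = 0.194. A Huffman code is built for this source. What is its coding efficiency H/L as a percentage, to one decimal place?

98.0%

Entropy H = −Σ p log₂ p ≈ 2.5678 bits.
Huffman merges: 63/500+139/1000→53/200; 43/250+183/1000→71/200; 93/500+97/500→19/50; 53/200+71/200→31/50; 19/50+31/50→1. L = 131/50 ≈ 2.6200.
Efficiency = H/L = 2.5678/2.6200 = 98.0%.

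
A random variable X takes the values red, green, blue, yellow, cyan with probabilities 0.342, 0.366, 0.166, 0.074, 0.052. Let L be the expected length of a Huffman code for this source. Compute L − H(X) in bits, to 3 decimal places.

0.062 bits

Entropy H = −Σ p log₂ p ≈ 1.9900 bits.
Huffman merges: 13/250+37/500→63/500; 63/500+83/500→73/250; 73/250+171/500→317/500; 183/500+317/500→1. L = 513/250 ≈ 2.0520.
L − H = 2.0520 − 1.9900 = 0.062 bits.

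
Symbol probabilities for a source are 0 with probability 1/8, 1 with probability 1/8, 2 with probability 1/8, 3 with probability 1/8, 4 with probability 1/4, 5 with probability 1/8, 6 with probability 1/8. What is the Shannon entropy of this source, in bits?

Each probability is a power of 1/2, so log₂(1/p) is an integer.
H = Σ p·log₂(1/p) = 1/8·3 + 1/8·3 + 1/8·3 + 1/8·3 + 1/4·2 + 1/8·3 + 1/8·3 = 2.75 bits.

2.75 bits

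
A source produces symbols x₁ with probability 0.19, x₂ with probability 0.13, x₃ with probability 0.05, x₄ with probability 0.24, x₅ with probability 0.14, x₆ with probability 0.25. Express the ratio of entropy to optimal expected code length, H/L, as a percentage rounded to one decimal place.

97.8%

Entropy H = −Σ p log₂ p ≈ 2.4452 bits.
Huffman merges: 1/20+13/100→9/50; 7/50+9/50→8/25; 19/100+6/25→43/100; 1/4+8/25→57/100; 43/100+57/100→1. L = 5/2 ≈ 2.5000.
Efficiency = H/L = 2.4452/2.5000 = 97.8%.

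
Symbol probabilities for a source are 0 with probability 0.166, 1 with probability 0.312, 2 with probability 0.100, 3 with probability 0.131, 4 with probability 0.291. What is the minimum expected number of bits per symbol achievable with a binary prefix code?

2.231 bits/symbol

Repeatedly combine the two least-probable nodes; the expected code length is the sum of the merged weights.
merge 1/10 + 131/1000 → 231/1000
merge 83/500 + 231/1000 → 397/1000
merge 291/1000 + 39/125 → 603/1000
merge 397/1000 + 603/1000 → 1
L = 231/1000 + 397/1000 + 603/1000 + 1 = 2231/1000 = 2.231 bits/symbol.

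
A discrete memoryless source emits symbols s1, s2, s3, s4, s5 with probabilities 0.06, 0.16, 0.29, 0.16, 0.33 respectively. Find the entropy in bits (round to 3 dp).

2.135 bits

H = −Σ pᵢ log₂ pᵢ.
−0.06·log₂(0.06) = 0.2435
−0.16·log₂(0.16) = 0.4230
−0.29·log₂(0.29) = 0.5179
−0.16·log₂(0.16) = 0.4230
−0.33·log₂(0.33) = 0.5278
Sum ≈ 2.1353 → 2.135 bits.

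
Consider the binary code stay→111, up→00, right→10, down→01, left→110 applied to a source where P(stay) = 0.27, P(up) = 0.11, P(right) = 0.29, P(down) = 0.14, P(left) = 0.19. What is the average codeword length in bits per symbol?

2.46 bits/symbol

L̄ = Σ pᵢ·ℓᵢ = 0.27·3 + 0.11·2 + 0.29·2 + 0.14·2 + 0.19·3 = 2.46 bits/symbol.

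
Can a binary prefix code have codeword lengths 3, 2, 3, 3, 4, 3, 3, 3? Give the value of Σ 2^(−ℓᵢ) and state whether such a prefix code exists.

1.0625; no

With common denominator 2^4 = 16: Σ 2^(−ℓᵢ) = 2/16 + 4/16 + 2/16 + 2/16 + 1/16 + 2/16 + 2/16 + 2/16 = 17/16 = 1.0625.
Kraft's inequality requires Σ ≤ 1; here Σ = 1.0625 > 1, so no such prefix code exists.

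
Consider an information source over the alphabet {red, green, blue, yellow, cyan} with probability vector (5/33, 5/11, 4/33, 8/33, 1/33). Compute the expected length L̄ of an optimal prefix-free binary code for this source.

Repeatedly combine the two least-probable nodes; the expected code length is the sum of the merged weights.
merge 1/33 + 4/33 → 5/33
merge 5/33 + 5/33 → 10/33
merge 8/33 + 10/33 → 6/11
merge 5/11 + 6/11 → 1
L = 5/33 + 10/33 + 6/11 + 1 = 2 bits/symbol.

2 bits/symbol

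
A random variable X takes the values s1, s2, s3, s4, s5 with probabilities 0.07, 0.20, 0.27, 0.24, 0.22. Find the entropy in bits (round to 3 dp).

2.218 bits

H = −Σ pᵢ log₂ pᵢ.
−0.07·log₂(0.07) = 0.2686
−0.20·log₂(0.20) = 0.4644
−0.27·log₂(0.27) = 0.5100
−0.24·log₂(0.24) = 0.4941
−0.22·log₂(0.22) = 0.4806
Sum ≈ 2.2177 → 2.218 bits.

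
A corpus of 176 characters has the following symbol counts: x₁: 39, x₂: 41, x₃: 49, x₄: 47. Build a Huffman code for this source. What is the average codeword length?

2 bits/symbol

Probabilities are the counts divided by 176.
Repeatedly combine the two least-probable nodes; the expected code length is the sum of the merged weights.
merge 39/176 + 41/176 → 5/11
merge 47/176 + 49/176 → 6/11
merge 5/11 + 6/11 → 1
L = 5/11 + 6/11 + 1 = 2 bits/symbol.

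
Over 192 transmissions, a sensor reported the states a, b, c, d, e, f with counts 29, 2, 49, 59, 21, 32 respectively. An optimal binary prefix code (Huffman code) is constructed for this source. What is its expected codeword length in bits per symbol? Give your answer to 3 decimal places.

2.391 bits/symbol

Probabilities are the counts divided by 192.
Repeatedly combine the two least-probable nodes; the expected code length is the sum of the merged weights.
merge 1/96 + 7/64 → 23/192
merge 23/192 + 29/192 → 13/48
merge 1/6 + 49/192 → 27/64
merge 13/48 + 59/192 → 37/64
merge 27/64 + 37/64 → 1
L = 23/192 + 13/48 + 27/64 + 37/64 + 1 = 153/64 ≈ 2.391 bits/symbol.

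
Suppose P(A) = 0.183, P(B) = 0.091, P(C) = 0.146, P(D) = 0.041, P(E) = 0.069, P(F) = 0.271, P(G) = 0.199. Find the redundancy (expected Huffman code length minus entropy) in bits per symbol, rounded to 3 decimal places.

Entropy H = −Σ p log₂ p ≈ 2.5974 bits.
Huffman merges: 41/1000+69/1000→11/100; 91/1000+11/100→201/1000; 73/500+183/1000→329/1000; 199/1000+201/1000→2/5; 271/1000+329/1000→3/5; 2/5+3/5→1. L = 66/25 ≈ 2.6400.
L − H = 2.6400 − 2.5974 = 0.043 bits.

0.043 bits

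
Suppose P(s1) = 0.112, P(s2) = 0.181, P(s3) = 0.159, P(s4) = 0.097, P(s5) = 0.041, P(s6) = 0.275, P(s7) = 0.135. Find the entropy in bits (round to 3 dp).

2.640 bits

H = −Σ pᵢ log₂ pᵢ.
−0.112·log₂(0.112) = 0.3537
−0.181·log₂(0.181) = 0.4463
−0.159·log₂(0.159) = 0.4218
−0.097·log₂(0.097) = 0.3265
−0.041·log₂(0.041) = 0.1889
−0.275·log₂(0.275) = 0.5122
−0.135·log₂(0.135) = 0.3900
Sum ≈ 2.6395 → 2.640 bits.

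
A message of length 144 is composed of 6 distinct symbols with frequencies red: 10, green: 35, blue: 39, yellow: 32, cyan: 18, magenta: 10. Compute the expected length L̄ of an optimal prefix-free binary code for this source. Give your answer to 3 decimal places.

2.403 bits/symbol

Probabilities are the counts divided by 144.
Repeatedly combine the two least-probable nodes; the expected code length is the sum of the merged weights.
merge 5/72 + 5/72 → 5/36
merge 1/8 + 5/36 → 19/72
merge 2/9 + 35/144 → 67/144
merge 19/72 + 13/48 → 77/144
merge 67/144 + 77/144 → 1
L = 5/36 + 19/72 + 67/144 + 77/144 + 1 = 173/72 ≈ 2.403 bits/symbol.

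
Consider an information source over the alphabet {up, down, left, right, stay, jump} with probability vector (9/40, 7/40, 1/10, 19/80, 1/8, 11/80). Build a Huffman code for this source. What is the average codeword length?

2.5375 bits/symbol

Repeatedly combine the two least-probable nodes; the expected code length is the sum of the merged weights.
merge 1/10 + 1/8 → 9/40
merge 11/80 + 7/40 → 5/16
merge 9/40 + 9/40 → 9/20
merge 19/80 + 5/16 → 11/20
merge 9/20 + 11/20 → 1
L = 9/40 + 5/16 + 9/20 + 11/20 + 1 = 203/80 = 2.5375 bits/symbol.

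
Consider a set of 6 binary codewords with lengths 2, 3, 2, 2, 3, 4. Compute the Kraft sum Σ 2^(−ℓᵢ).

1.0625

With common denominator 2^4 = 16: Σ 2^(−ℓᵢ) = 4/16 + 2/16 + 4/16 + 4/16 + 2/16 + 1/16 = 17/16 = 1.0625.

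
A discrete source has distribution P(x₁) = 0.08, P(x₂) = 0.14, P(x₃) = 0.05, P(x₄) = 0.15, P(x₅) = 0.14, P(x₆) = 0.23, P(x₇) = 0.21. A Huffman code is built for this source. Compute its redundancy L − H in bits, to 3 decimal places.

0.017 bits

Entropy H = −Σ p log₂ p ≈ 2.6729 bits.
Huffman merges: 1/20+2/25→13/100; 13/100+7/50→27/100; 7/50+3/20→29/100; 21/100+23/100→11/25; 27/100+29/100→14/25; 11/25+14/25→1. L = 269/100 ≈ 2.6900.
L − H = 2.6900 − 2.6729 = 0.017 bits.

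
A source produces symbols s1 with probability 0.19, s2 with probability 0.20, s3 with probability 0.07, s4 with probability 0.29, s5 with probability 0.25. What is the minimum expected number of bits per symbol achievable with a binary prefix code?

Repeatedly combine the two least-probable nodes; the expected code length is the sum of the merged weights.
merge 7/100 + 19/100 → 13/50
merge 1/5 + 1/4 → 9/20
merge 13/50 + 29/100 → 11/20
merge 9/20 + 11/20 → 1
L = 13/50 + 9/20 + 11/20 + 1 = 113/50 = 2.26 bits/symbol.

2.26 bits/symbol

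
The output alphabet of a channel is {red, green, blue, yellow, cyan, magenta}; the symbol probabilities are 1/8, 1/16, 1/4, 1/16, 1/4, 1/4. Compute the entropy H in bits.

2.375 bits

Each probability is a power of 1/2, so log₂(1/p) is an integer.
H = Σ p·log₂(1/p) = 1/8·3 + 1/16·4 + 1/4·2 + 1/16·4 + 1/4·2 + 1/4·2 = 2.375 bits.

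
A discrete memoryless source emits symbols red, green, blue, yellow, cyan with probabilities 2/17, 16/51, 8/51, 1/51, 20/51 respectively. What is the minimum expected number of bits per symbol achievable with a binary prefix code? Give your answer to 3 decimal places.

2.039 bits/symbol

Repeatedly combine the two least-probable nodes; the expected code length is the sum of the merged weights.
merge 1/51 + 2/17 → 7/51
merge 7/51 + 8/51 → 5/17
merge 5/17 + 16/51 → 31/51
merge 20/51 + 31/51 → 1
L = 7/51 + 5/17 + 31/51 + 1 = 104/51 ≈ 2.039 bits/symbol.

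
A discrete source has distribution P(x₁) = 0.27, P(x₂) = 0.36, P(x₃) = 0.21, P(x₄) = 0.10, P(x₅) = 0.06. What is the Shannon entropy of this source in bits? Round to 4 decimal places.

H = −Σ pᵢ log₂ pᵢ.
−0.27·log₂(0.27) = 0.5100
−0.36·log₂(0.36) = 0.5306
−0.21·log₂(0.21) = 0.4728
−0.10·log₂(0.10) = 0.3322
−0.06·log₂(0.06) = 0.2435
Sum ≈ 2.0892 → 2.0892 bits.

2.0892 bits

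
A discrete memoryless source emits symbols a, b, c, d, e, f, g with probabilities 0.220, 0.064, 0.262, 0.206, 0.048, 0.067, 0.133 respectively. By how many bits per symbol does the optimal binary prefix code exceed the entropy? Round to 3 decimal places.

Entropy H = −Σ p log₂ p ≈ 2.5689 bits.
Huffman merges: 6/125+8/125→14/125; 67/1000+14/125→179/1000; 133/1000+179/1000→39/125; 103/500+11/50→213/500; 131/500+39/125→287/500; 213/500+287/500→1. L = 2603/1000 ≈ 2.6030.
L − H = 2.6030 − 2.5689 = 0.034 bits.

0.034 bits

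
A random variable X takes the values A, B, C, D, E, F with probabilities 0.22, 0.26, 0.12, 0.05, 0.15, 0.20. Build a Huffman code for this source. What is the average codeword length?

2.49 bits/symbol

Repeatedly combine the two least-probable nodes; the expected code length is the sum of the merged weights.
merge 1/20 + 3/25 → 17/100
merge 3/20 + 17/100 → 8/25
merge 1/5 + 11/50 → 21/50
merge 13/50 + 8/25 → 29/50
merge 21/50 + 29/50 → 1
L = 17/100 + 8/25 + 21/50 + 29/50 + 1 = 249/100 = 2.49 bits/symbol.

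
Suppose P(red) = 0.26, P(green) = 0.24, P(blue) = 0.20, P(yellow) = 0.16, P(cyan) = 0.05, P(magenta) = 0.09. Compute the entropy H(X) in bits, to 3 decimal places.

H = −Σ pᵢ log₂ pᵢ.
−0.26·log₂(0.26) = 0.5053
−0.24·log₂(0.24) = 0.4941
−0.20·log₂(0.20) = 0.4644
−0.16·log₂(0.16) = 0.4230
−0.05·log₂(0.05) = 0.2161
−0.09·log₂(0.09) = 0.3127
Sum ≈ 2.4156 → 2.416 bits.

2.416 bits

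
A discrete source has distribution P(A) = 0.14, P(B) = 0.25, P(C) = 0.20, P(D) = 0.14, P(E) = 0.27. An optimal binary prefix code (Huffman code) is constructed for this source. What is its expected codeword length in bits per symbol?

Repeatedly combine the two least-probable nodes; the expected code length is the sum of the merged weights.
merge 7/50 + 7/50 → 7/25
merge 1/5 + 1/4 → 9/20
merge 27/100 + 7/25 → 11/20
merge 9/20 + 11/20 → 1
L = 7/25 + 9/20 + 11/20 + 1 = 57/25 = 2.28 bits/symbol.

2.28 bits/symbol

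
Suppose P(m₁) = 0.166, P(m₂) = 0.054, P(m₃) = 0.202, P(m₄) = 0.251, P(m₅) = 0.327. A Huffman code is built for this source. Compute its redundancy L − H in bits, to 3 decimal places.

Entropy H = −Σ p log₂ p ≈ 2.1515 bits.
Huffman merges: 27/500+83/500→11/50; 101/500+11/50→211/500; 251/1000+327/1000→289/500; 211/500+289/500→1. L = 111/50 ≈ 2.2200.
L − H = 2.2200 − 2.1515 = 0.069 bits.

0.069 bits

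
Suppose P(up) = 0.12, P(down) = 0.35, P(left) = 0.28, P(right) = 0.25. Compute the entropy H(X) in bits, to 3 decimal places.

H = −Σ pᵢ log₂ pᵢ.
−0.12·log₂(0.12) = 0.3671
−0.35·log₂(0.35) = 0.5301
−0.28·log₂(0.28) = 0.5142
−0.25·log₂(0.25) = 0.5000
Sum ≈ 1.9114 → 1.911 bits.

1.911 bits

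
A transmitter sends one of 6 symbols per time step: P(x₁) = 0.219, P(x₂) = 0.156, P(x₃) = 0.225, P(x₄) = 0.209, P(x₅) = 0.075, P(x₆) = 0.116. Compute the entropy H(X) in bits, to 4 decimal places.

H = −Σ pᵢ log₂ pᵢ.
−0.219·log₂(0.219) = 0.4798
−0.156·log₂(0.156) = 0.4181
−0.225·log₂(0.225) = 0.4842
−0.209·log₂(0.209) = 0.4720
−0.075·log₂(0.075) = 0.2803
−0.116·log₂(0.116) = 0.3605
Sum ≈ 2.4950 → 2.4950 bits.

2.4950 bits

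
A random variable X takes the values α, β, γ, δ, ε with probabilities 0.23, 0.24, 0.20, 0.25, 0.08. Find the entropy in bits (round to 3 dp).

H = −Σ pᵢ log₂ pᵢ.
−0.23·log₂(0.23) = 0.4877
−0.24·log₂(0.24) = 0.4941
−0.20·log₂(0.20) = 0.4644
−0.25·log₂(0.25) = 0.5000
−0.08·log₂(0.08) = 0.2915
Sum ≈ 2.2377 → 2.238 bits.

2.238 bits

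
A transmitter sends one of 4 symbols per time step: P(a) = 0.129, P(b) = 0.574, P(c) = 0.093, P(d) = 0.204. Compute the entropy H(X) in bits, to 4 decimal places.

1.6274 bits

H = −Σ pᵢ log₂ pᵢ.
−0.129·log₂(0.129) = 0.3811
−0.574·log₂(0.574) = 0.4597
−0.093·log₂(0.093) = 0.3187
−0.204·log₂(0.204) = 0.4678
Sum ≈ 1.6274 → 1.6274 bits.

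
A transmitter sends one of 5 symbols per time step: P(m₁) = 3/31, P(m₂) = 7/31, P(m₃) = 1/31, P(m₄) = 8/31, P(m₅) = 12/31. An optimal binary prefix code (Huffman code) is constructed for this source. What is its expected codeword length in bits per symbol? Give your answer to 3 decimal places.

2.097 bits/symbol

Repeatedly combine the two least-probable nodes; the expected code length is the sum of the merged weights.
merge 1/31 + 3/31 → 4/31
merge 4/31 + 7/31 → 11/31
merge 8/31 + 11/31 → 19/31
merge 12/31 + 19/31 → 1
L = 4/31 + 11/31 + 19/31 + 1 = 65/31 ≈ 2.097 bits/symbol.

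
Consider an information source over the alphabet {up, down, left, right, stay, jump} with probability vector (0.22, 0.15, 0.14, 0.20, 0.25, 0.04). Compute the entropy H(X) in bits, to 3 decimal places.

2.438 bits

H = −Σ pᵢ log₂ pᵢ.
−0.22·log₂(0.22) = 0.4806
−0.15·log₂(0.15) = 0.4105
−0.14·log₂(0.14) = 0.3971
−0.20·log₂(0.20) = 0.4644
−0.25·log₂(0.25) = 0.5000
−0.04·log₂(0.04) = 0.1858
Sum ≈ 2.4384 → 2.438 bits.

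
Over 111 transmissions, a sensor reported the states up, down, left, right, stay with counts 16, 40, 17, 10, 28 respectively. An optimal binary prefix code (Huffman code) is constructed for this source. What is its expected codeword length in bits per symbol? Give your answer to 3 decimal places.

Probabilities are the counts divided by 111.
Repeatedly combine the two least-probable nodes; the expected code length is the sum of the merged weights.
merge 10/111 + 16/111 → 26/111
merge 17/111 + 26/111 → 43/111
merge 28/111 + 40/111 → 68/111
merge 43/111 + 68/111 → 1
L = 26/111 + 43/111 + 68/111 + 1 = 248/111 ≈ 2.234 bits/symbol.

2.234 bits/symbol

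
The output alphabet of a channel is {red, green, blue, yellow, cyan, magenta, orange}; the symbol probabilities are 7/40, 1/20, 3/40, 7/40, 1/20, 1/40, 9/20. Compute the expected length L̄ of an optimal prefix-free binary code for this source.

2.3 bits/symbol

Repeatedly combine the two least-probable nodes; the expected code length is the sum of the merged weights.
merge 1/40 + 1/20 → 3/40
merge 1/20 + 3/40 → 1/8
merge 3/40 + 1/8 → 1/5
merge 7/40 + 7/40 → 7/20
merge 1/5 + 7/20 → 11/20
merge 9/20 + 11/20 → 1
L = 3/40 + 1/8 + 1/5 + 7/20 + 11/20 + 1 = 23/10 = 2.3 bits/symbol.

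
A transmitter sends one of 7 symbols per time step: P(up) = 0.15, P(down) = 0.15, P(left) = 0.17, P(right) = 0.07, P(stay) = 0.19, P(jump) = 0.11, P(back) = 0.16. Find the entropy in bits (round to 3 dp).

H = −Σ pᵢ log₂ pᵢ.
−0.15·log₂(0.15) = 0.4105
−0.15·log₂(0.15) = 0.4105
−0.17·log₂(0.17) = 0.4346
−0.07·log₂(0.07) = 0.2686
−0.19·log₂(0.19) = 0.4552
−0.11·log₂(0.11) = 0.3503
−0.16·log₂(0.16) = 0.4230
Sum ≈ 2.7528 → 2.753 bits.

2.753 bits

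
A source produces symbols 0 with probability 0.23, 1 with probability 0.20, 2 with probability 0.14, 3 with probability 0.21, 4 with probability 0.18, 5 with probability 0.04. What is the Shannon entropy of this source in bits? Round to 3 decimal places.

2.453 bits

H = −Σ pᵢ log₂ pᵢ.
−0.23·log₂(0.23) = 0.4877
−0.20·log₂(0.20) = 0.4644
−0.14·log₂(0.14) = 0.3971
−0.21·log₂(0.21) = 0.4728
−0.18·log₂(0.18) = 0.4453
−0.04·log₂(0.04) = 0.1858
Sum ≈ 2.4530 → 2.453 bits.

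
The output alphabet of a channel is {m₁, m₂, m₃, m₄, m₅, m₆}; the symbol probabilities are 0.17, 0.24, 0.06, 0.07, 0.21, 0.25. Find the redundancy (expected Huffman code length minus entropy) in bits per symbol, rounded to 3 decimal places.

Entropy H = −Σ p log₂ p ≈ 2.4136 bits.
Huffman merges: 3/50+7/100→13/100; 13/100+17/100→3/10; 21/100+6/25→9/20; 1/4+3/10→11/20; 9/20+11/20→1. L = 243/100 ≈ 2.4300.
L − H = 2.4300 − 2.4136 = 0.016 bits.

0.016 bits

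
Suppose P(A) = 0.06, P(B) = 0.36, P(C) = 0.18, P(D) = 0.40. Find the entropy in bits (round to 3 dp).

1.748 bits

H = −Σ pᵢ log₂ pᵢ.
−0.06·log₂(0.06) = 0.2435
−0.36·log₂(0.36) = 0.5306
−0.18·log₂(0.18) = 0.4453
−0.40·log₂(0.40) = 0.5288
Sum ≈ 1.7482 → 1.748 bits.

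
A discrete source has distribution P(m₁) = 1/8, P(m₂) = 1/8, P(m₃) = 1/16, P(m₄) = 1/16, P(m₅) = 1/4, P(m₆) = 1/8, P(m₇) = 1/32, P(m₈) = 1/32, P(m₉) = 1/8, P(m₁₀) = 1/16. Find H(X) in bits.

3.0625 bits

Each probability is a power of 1/2, so log₂(1/p) is an integer.
H = Σ p·log₂(1/p) = 1/8·3 + 1/8·3 + 1/16·4 + 1/16·4 + 1/4·2 + 1/8·3 + 1/32·5 + 1/32·5 + 1/8·3 + 1/16·4 = 3.0625 bits.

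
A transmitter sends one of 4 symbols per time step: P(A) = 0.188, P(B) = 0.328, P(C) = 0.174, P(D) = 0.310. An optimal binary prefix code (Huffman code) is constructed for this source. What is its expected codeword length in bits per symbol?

2 bits/symbol

Repeatedly combine the two least-probable nodes; the expected code length is the sum of the merged weights.
merge 87/500 + 47/250 → 181/500
merge 31/100 + 41/125 → 319/500
merge 181/500 + 319/500 → 1
L = 181/500 + 319/500 + 1 = 2 bits/symbol.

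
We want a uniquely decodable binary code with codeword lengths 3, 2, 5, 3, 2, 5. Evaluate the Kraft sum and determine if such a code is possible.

0.8125; yes

With common denominator 2^5 = 32: Σ 2^(−ℓᵢ) = 4/32 + 8/32 + 1/32 + 4/32 + 8/32 + 1/32 = 26/32 = 0.8125.
Kraft's inequality requires Σ ≤ 1; here Σ = 0.8125 ≤ 1, so such a prefix code exists.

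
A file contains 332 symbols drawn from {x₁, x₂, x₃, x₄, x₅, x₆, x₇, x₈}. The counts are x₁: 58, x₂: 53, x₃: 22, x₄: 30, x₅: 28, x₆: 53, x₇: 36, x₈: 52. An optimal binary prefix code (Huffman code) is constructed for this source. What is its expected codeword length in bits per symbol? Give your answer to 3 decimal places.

Probabilities are the counts divided by 332.
Repeatedly combine the two least-probable nodes; the expected code length is the sum of the merged weights.
merge 11/166 + 7/83 → 25/166
merge 15/166 + 9/83 → 33/166
merge 25/166 + 13/83 → 51/166
merge 53/332 + 53/332 → 53/166
merge 29/166 + 33/166 → 31/83
merge 51/166 + 53/166 → 52/83
merge 31/83 + 52/83 → 1
L = 25/166 + 33/166 + 51/166 + 53/166 + 31/83 + 52/83 + 1 = 247/83 ≈ 2.976 bits/symbol.

2.976 bits/symbol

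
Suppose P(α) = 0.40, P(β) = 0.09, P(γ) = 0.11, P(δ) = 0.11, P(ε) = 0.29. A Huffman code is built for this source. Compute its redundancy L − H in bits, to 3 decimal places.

0.050 bits

Entropy H = −Σ p log₂ p ≈ 2.0599 bits.
Huffman merges: 9/100+11/100→1/5; 11/100+1/5→31/100; 29/100+31/100→3/5; 2/5+3/5→1. L = 211/100 ≈ 2.1100.
L − H = 2.1100 − 2.0599 = 0.050 bits.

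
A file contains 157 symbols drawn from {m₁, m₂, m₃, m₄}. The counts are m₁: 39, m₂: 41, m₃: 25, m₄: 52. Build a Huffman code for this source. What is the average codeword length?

Probabilities are the counts divided by 157.
Repeatedly combine the two least-probable nodes; the expected code length is the sum of the merged weights.
merge 25/157 + 39/157 → 64/157
merge 41/157 + 52/157 → 93/157
merge 64/157 + 93/157 → 1
L = 64/157 + 93/157 + 1 = 2 bits/symbol.

2 bits/symbol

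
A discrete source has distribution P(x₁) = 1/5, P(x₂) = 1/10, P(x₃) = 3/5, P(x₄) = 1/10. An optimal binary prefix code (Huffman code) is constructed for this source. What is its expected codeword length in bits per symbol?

1.6 bits/symbol

Repeatedly combine the two least-probable nodes; the expected code length is the sum of the merged weights.
merge 1/10 + 1/10 → 1/5
merge 1/5 + 1/5 → 2/5
merge 2/5 + 3/5 → 1
L = 1/5 + 2/5 + 1 = 8/5 = 1.6 bits/symbol.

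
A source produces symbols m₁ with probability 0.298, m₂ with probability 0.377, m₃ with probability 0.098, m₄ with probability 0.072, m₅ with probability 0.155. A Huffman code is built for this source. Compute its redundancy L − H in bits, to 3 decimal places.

0.048 bits

Entropy H = −Σ p log₂ p ≈ 2.0697 bits.
Huffman merges: 9/125+49/500→17/100; 31/200+17/100→13/40; 149/500+13/40→623/1000; 377/1000+623/1000→1. L = 1059/500 ≈ 2.1180.
L − H = 2.1180 − 2.0697 = 0.048 bits.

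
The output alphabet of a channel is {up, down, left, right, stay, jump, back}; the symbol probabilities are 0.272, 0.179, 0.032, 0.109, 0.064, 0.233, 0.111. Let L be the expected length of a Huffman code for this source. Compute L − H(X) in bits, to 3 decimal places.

0.033 bits

Entropy H = −Σ p log₂ p ≈ 2.5581 bits.
Huffman merges: 4/125+8/125→12/125; 12/125+109/1000→41/200; 111/1000+179/1000→29/100; 41/200+233/1000→219/500; 34/125+29/100→281/500; 219/500+281/500→1. L = 2591/1000 ≈ 2.5910.
L − H = 2.5910 − 2.5581 = 0.033 bits.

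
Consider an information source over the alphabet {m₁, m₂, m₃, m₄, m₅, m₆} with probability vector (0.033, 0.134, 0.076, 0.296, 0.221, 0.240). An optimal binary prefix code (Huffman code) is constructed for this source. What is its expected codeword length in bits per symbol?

Repeatedly combine the two least-probable nodes; the expected code length is the sum of the merged weights.
merge 33/1000 + 19/250 → 109/1000
merge 109/1000 + 67/500 → 243/1000
merge 221/1000 + 6/25 → 461/1000
merge 243/1000 + 37/125 → 539/1000
merge 461/1000 + 539/1000 → 1
L = 109/1000 + 243/1000 + 461/1000 + 539/1000 + 1 = 294/125 = 2.352 bits/symbol.

2.352 bits/symbol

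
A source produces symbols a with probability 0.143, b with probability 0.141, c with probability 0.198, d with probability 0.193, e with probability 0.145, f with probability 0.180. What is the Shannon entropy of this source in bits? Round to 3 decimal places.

H = −Σ pᵢ log₂ pᵢ.
−0.143·log₂(0.143) = 0.4012
−0.141·log₂(0.141) = 0.3985
−0.198·log₂(0.198) = 0.4626
−0.193·log₂(0.193) = 0.4581
−0.145·log₂(0.145) = 0.4040
−0.180·log₂(0.180) = 0.4453
Sum ≈ 2.5697 → 2.570 bits.

2.570 bits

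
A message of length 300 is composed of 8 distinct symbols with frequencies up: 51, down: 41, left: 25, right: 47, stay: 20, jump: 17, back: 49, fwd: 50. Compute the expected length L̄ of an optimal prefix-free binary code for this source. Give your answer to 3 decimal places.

2.953 bits/symbol

Probabilities are the counts divided by 300.
Repeatedly combine the two least-probable nodes; the expected code length is the sum of the merged weights.
merge 17/300 + 1/15 → 37/300
merge 1/12 + 37/300 → 31/150
merge 41/300 + 47/300 → 22/75
merge 49/300 + 1/6 → 33/100
merge 17/100 + 31/150 → 113/300
merge 22/75 + 33/100 → 187/300
merge 113/300 + 187/300 → 1
L = 37/300 + 31/150 + 22/75 + 33/100 + 113/300 + 187/300 + 1 = 443/150 ≈ 2.953 bits/symbol.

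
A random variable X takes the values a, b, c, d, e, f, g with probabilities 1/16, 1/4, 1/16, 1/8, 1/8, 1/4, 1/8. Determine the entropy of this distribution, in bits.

Each probability is a power of 1/2, so log₂(1/p) is an integer.
H = Σ p·log₂(1/p) = 1/16·4 + 1/4·2 + 1/16·4 + 1/8·3 + 1/8·3 + 1/4·2 + 1/8·3 = 2.625 bits.

2.625 bits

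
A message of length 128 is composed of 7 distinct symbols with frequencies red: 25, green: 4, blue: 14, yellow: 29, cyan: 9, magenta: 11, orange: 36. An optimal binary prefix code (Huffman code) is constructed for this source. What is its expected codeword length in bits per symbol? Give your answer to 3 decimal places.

2.586 bits/symbol

Probabilities are the counts divided by 128.
Repeatedly combine the two least-probable nodes; the expected code length is the sum of the merged weights.
merge 1/32 + 9/128 → 13/128
merge 11/128 + 13/128 → 3/16
merge 7/64 + 3/16 → 19/64
merge 25/128 + 29/128 → 27/64
merge 9/32 + 19/64 → 37/64
merge 27/64 + 37/64 → 1
L = 13/128 + 3/16 + 19/64 + 27/64 + 37/64 + 1 = 331/128 ≈ 2.586 bits/symbol.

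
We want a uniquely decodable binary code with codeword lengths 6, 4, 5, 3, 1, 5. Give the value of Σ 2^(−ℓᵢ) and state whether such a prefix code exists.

0.765625; yes

With common denominator 2^6 = 64: Σ 2^(−ℓᵢ) = 1/64 + 4/64 + 2/64 + 8/64 + 32/64 + 2/64 = 49/64 = 0.765625.
Kraft's inequality requires Σ ≤ 1; here Σ = 0.765625 ≤ 1, so such a prefix code exists.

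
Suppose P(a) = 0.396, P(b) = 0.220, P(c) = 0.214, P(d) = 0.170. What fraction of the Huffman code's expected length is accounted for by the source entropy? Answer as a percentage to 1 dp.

96.6%

Entropy H = −Σ p log₂ p ≈ 1.9204 bits.
Huffman merges: 17/100+107/500→48/125; 11/50+48/125→151/250; 99/250+151/250→1. L = 497/250 ≈ 1.9880.
Efficiency = H/L = 1.9204/1.9880 = 96.6%.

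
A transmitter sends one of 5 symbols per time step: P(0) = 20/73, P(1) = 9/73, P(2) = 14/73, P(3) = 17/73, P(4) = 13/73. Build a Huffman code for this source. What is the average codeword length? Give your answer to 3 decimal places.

2.301 bits/symbol

Repeatedly combine the two least-probable nodes; the expected code length is the sum of the merged weights.
merge 9/73 + 13/73 → 22/73
merge 14/73 + 17/73 → 31/73
merge 20/73 + 22/73 → 42/73
merge 31/73 + 42/73 → 1
L = 22/73 + 31/73 + 42/73 + 1 = 168/73 ≈ 2.301 bits/symbol.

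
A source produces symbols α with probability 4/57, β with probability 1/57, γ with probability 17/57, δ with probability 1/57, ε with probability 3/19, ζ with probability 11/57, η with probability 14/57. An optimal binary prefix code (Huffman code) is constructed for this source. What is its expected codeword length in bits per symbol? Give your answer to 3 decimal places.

Repeatedly combine the two least-probable nodes; the expected code length is the sum of the merged weights.
merge 1/57 + 1/57 → 2/57
merge 2/57 + 4/57 → 2/19
merge 2/19 + 3/19 → 5/19
merge 11/57 + 14/57 → 25/57
merge 5/19 + 17/57 → 32/57
merge 25/57 + 32/57 → 1
L = 2/57 + 2/19 + 5/19 + 25/57 + 32/57 + 1 = 137/57 ≈ 2.404 bits/symbol.

2.404 bits/symbol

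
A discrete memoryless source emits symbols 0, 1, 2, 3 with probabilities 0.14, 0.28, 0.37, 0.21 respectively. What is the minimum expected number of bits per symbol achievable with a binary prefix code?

Repeatedly combine the two least-probable nodes; the expected code length is the sum of the merged weights.
merge 7/50 + 21/100 → 7/20
merge 7/25 + 7/20 → 63/100
merge 37/100 + 63/100 → 1
L = 7/20 + 63/100 + 1 = 99/50 = 1.98 bits/symbol.

1.98 bits/symbol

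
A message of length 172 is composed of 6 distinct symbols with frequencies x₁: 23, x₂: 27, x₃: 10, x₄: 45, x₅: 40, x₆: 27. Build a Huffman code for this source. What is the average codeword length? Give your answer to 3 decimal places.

Probabilities are the counts divided by 172.
Repeatedly combine the two least-probable nodes; the expected code length is the sum of the merged weights.
merge 5/86 + 23/172 → 33/172
merge 27/172 + 27/172 → 27/86
merge 33/172 + 10/43 → 73/172
merge 45/172 + 27/86 → 99/172
merge 73/172 + 99/172 → 1
L = 33/172 + 27/86 + 73/172 + 99/172 + 1 = 431/172 ≈ 2.506 bits/symbol.

2.506 bits/symbol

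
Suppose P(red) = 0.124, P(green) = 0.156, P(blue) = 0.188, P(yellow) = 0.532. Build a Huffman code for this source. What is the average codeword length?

1.748 bits/symbol

Repeatedly combine the two least-probable nodes; the expected code length is the sum of the merged weights.
merge 31/250 + 39/250 → 7/25
merge 47/250 + 7/25 → 117/250
merge 117/250 + 133/250 → 1
L = 7/25 + 117/250 + 1 = 437/250 = 1.748 bits/symbol.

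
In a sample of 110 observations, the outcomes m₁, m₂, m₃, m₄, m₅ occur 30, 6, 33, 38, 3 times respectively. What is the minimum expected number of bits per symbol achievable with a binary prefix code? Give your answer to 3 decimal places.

2.082 bits/symbol

Probabilities are the counts divided by 110.
Repeatedly combine the two least-probable nodes; the expected code length is the sum of the merged weights.
merge 3/110 + 3/55 → 9/110
merge 9/110 + 3/11 → 39/110
merge 3/10 + 19/55 → 71/110
merge 39/110 + 71/110 → 1
L = 9/110 + 39/110 + 71/110 + 1 = 229/110 ≈ 2.082 bits/symbol.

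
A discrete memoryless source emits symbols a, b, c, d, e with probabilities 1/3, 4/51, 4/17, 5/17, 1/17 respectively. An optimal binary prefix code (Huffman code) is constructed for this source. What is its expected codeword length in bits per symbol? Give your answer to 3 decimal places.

Repeatedly combine the two least-probable nodes; the expected code length is the sum of the merged weights.
merge 1/17 + 4/51 → 7/51
merge 7/51 + 4/17 → 19/51
merge 5/17 + 1/3 → 32/51
merge 19/51 + 32/51 → 1
L = 7/51 + 19/51 + 32/51 + 1 = 109/51 ≈ 2.137 bits/symbol.

2.137 bits/symbol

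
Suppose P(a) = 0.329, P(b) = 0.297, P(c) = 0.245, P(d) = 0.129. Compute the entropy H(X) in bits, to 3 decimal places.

1.926 bits

H = −Σ pᵢ log₂ pᵢ.
−0.329·log₂(0.329) = 0.5277
−0.297·log₂(0.297) = 0.5202
−0.245·log₂(0.245) = 0.4971
−0.129·log₂(0.129) = 0.3811
Sum ≈ 1.9261 → 1.926 bits.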